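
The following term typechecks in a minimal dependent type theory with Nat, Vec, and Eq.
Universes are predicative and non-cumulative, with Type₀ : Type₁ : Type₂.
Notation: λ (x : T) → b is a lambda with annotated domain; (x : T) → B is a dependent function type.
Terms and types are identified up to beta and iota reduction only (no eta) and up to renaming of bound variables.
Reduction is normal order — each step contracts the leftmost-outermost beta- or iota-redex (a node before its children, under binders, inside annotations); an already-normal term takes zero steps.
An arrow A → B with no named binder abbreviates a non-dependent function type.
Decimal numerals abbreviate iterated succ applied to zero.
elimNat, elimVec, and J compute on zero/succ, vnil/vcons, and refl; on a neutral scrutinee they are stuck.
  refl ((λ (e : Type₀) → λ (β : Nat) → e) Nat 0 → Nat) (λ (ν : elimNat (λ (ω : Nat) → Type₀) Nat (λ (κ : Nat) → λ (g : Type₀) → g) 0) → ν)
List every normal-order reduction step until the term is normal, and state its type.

reduction (normal order):
  refl ((λ (e : Type₀) → λ (β : Nat) → e) Nat 0 → Nat) (λ (ν : elimNat (λ (ω : Nat) → Type₀) Nat (λ (κ : Nat) → λ (g : Type₀) → g) 0) → ν)
  ~> refl ((λ (e : Nat) → Nat) 0 → Nat) (λ (β : elimNat (λ (ν : Nat) → Type₀) Nat (λ (ω : Nat) → λ (κ : Type₀) → κ) 0) → β)
  ~> refl (Nat → Nat) (λ (e : elimNat (λ (β : Nat) → Type₀) Nat (λ (ν : Nat) → λ (ω : Type₀) → ω) 0) → e)
  ~> refl (Nat → Nat) (λ (e : Nat) → e)
the term's type:
  Eq (Nat → Nat) (λ (e : Nat) → e) (λ (β : Nat) → β)


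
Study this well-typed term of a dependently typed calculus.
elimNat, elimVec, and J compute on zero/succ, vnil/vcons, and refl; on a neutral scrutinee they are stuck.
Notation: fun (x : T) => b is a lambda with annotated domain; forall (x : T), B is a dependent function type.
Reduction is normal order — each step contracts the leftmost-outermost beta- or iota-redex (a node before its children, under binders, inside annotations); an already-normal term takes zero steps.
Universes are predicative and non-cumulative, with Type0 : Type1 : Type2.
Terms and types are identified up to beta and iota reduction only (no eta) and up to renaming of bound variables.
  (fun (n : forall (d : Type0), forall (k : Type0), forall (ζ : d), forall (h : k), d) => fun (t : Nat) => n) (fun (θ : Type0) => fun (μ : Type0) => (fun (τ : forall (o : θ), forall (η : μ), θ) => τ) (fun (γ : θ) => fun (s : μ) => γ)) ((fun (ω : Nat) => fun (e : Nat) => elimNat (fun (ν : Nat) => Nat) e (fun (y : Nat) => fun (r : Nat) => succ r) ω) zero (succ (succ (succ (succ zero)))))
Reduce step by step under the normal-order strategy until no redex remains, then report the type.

normal-order reduction sequence:
  (fun (n : forall (d : Type0), forall (k : Type0), forall (ζ : d), forall (h : k), d) => fun (t : Nat) => n) (fun (θ : Type0) => fun (μ : Type0) => (fun (τ : forall (o : θ), forall (η : μ), θ) => τ) (fun (γ : θ) => fun (s : μ) => γ)) ((fun (ω : Nat) => fun (e : Nat) => elimNat (fun (ν : Nat) => Nat) e (fun (y : Nat) => fun (r : Nat) => succ r) ω) zero (succ (succ (succ (succ zero)))))
  ~> (fun (n : Nat) => fun (d : Type0) => fun (k : Type0) => (fun (ζ : forall (h : d), forall (t : k), d) => ζ) (fun (θ : d) => fun (μ : k) => θ)) ((fun (τ : Nat) => fun (o : Nat) => elimNat (fun (η : Nat) => Nat) o (fun (γ : Nat) => fun (s : Nat) => succ s) τ) zero (succ (succ (succ (succ zero)))))
  ~> fun (n : Type0) => fun (d : Type0) => (fun (k : forall (ζ : n), forall (h : d), n) => k) (fun (t : n) => fun (θ : d) => t)
  ~> fun (n : Type0) => fun (d : Type0) => fun (k : n) => fun (ζ : d) => k
inferred type:
  forall (n : Type0), forall (d : Type0), forall (k : n), forall (ζ : d), n


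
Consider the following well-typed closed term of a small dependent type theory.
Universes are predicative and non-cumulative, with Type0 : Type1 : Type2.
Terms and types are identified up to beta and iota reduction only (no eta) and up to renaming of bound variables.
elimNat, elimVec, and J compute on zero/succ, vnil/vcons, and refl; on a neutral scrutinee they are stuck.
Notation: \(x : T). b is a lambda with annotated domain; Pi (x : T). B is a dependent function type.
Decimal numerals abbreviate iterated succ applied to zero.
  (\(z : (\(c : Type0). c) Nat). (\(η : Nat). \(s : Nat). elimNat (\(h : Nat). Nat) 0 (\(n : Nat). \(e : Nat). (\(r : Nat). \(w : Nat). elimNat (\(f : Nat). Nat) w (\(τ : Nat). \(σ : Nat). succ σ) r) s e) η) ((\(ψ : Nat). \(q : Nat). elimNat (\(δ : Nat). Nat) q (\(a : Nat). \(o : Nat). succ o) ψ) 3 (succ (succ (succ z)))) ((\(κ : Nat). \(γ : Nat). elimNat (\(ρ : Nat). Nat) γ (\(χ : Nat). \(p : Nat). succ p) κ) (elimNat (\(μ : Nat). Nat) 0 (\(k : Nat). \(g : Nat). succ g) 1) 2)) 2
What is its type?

inferred type:
  Nat


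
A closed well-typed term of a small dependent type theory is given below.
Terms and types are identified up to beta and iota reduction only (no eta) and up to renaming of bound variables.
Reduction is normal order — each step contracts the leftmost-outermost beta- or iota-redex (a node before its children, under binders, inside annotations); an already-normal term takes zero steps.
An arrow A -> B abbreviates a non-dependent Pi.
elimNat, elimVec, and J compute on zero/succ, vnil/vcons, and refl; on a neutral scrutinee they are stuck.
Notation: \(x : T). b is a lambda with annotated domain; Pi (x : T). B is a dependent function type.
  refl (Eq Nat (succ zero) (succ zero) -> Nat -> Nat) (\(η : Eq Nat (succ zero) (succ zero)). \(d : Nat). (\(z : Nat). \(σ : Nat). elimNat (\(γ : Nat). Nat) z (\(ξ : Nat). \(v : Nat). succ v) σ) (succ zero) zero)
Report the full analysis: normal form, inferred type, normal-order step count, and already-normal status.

resulting normal form:
  refl (Eq Nat (succ zero) (succ zero) -> Nat -> Nat) (\(η : Eq Nat (succ zero) (succ zero)). \(d : Nat). succ zero)
inferred type:
  Eq (Eq Nat (succ zero) (succ zero) -> Nat -> Nat) (\(η : Eq Nat (succ zero) (succ zero)). \(d : Nat). succ zero) (\(z : Eq Nat (succ zero) (succ zero)). \(σ : Nat). succ zero)
reduction steps (normal order): 3
already normal: no
first contracted redex: a beta-redex


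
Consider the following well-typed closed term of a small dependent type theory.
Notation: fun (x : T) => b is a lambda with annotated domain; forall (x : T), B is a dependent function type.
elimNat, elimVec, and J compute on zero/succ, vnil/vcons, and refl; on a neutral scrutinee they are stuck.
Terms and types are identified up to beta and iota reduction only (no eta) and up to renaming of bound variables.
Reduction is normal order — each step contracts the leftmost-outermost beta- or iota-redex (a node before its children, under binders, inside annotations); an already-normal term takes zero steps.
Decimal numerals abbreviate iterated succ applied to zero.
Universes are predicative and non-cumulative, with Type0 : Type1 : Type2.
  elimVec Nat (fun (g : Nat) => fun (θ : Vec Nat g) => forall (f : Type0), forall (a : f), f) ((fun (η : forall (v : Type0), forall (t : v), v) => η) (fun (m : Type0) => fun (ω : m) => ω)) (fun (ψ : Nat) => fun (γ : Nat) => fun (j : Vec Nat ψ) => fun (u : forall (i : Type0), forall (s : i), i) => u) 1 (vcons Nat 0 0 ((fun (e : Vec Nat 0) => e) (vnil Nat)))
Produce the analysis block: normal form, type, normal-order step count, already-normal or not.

normal form:
  fun (g : Type0) => fun (θ : g) => θ
inferred type:
  forall (g : Type0), forall (θ : g), g
normal-order step count: 8
already normal: no
first redex: an elimVec iota-redex


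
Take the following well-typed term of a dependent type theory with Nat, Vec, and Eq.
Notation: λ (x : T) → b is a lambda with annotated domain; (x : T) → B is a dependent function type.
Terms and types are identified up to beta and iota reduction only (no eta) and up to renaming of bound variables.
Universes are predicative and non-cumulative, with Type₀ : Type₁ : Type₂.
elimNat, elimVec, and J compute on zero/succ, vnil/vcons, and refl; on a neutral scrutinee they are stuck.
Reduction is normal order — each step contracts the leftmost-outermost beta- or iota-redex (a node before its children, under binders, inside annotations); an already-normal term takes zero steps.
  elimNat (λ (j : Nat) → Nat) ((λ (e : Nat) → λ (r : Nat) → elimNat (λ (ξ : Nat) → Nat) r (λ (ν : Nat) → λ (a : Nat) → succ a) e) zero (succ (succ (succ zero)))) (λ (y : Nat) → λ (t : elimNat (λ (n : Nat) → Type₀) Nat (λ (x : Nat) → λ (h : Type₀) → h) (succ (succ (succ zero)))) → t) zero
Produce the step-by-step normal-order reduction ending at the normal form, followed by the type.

normal-order reduction sequence:
  elimNat (λ (j : Nat) → Nat) ((λ (e : Nat) → λ (r : Nat) → elimNat (λ (ξ : Nat) → Nat) r (λ (ν : Nat) → λ (a : Nat) → succ a) e) zero (succ (succ (succ zero)))) (λ (y : Nat) → λ (t : elimNat (λ (n : Nat) → Type₀) Nat (λ (x : Nat) → λ (h : Type₀) → h) (succ (succ (succ zero)))) → t) zero
  ~> (λ (j : Nat) → λ (e : Nat) → elimNat (λ (r : Nat) → Nat) e (λ (ξ : Nat) → λ (ν : Nat) → succ ν) j) zero (succ (succ (succ zero)))
  ~> (λ (j : Nat) → elimNat (λ (e : Nat) → Nat) j (λ (r : Nat) → λ (ξ : Nat) → succ ξ) zero) (succ (succ (succ zero)))
  ~> elimNat (λ (j : Nat) → Nat) (succ (succ (succ zero))) (λ (e : Nat) → λ (r : Nat) → succ r) zero
  ~> succ (succ (succ zero))
type:
  Nat


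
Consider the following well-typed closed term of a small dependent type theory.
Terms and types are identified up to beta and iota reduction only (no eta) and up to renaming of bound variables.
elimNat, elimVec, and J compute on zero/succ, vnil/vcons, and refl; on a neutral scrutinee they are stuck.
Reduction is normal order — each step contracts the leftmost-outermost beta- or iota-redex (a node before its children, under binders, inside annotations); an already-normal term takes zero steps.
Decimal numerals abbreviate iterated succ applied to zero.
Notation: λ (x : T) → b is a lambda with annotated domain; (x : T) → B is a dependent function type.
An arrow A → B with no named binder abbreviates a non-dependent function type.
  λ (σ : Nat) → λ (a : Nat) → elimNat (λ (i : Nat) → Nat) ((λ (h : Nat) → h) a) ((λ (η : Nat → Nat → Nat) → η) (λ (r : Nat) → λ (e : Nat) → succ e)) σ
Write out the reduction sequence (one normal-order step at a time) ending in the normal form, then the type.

normal-order reduction:
  λ (σ : Nat) → λ (a : Nat) → elimNat (λ (i : Nat) → Nat) ((λ (h : Nat) → h) a) ((λ (η : Nat → Nat → Nat) → η) (λ (r : Nat) → λ (e : Nat) → succ e)) σ
  ~> λ (σ : Nat) → λ (a : Nat) → elimNat (λ (i : Nat) → Nat) a ((λ (h : Nat → Nat → Nat) → h) (λ (η : Nat) → λ (r : Nat) → succ r)) σ
  ~> λ (σ : Nat) → λ (a : Nat) → elimNat (λ (i : Nat) → Nat) a (λ (h : Nat) → λ (η : Nat) → succ η) σ
inferred type:
  Nat → Nat → Nat


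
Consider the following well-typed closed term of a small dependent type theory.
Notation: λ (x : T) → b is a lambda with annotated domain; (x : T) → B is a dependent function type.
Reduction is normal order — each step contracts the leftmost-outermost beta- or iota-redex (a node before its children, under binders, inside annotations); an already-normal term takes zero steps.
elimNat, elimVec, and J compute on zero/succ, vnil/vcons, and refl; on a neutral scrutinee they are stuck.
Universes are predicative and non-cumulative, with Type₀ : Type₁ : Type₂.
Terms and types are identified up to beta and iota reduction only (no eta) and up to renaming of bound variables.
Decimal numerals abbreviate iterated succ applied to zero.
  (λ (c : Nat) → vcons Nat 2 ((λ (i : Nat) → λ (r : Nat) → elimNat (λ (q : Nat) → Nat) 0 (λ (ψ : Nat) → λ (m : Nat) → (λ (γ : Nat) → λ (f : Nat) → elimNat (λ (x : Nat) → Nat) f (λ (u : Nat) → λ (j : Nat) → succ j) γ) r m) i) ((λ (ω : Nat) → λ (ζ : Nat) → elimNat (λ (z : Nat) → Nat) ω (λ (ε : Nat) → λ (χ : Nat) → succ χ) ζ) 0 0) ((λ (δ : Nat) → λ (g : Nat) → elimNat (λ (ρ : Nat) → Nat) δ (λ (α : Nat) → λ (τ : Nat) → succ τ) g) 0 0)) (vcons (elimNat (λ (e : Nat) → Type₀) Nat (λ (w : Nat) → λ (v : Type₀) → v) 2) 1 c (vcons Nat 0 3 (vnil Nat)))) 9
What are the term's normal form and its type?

resulting normal form:
  vcons Nat 2 0 (vcons Nat 1 9 (vcons Nat 0 3 (vnil Nat)))
type:
  Vec Nat 3
observation: reduction starts at a beta-redex, and 20 normal-order steps reach the normal form.


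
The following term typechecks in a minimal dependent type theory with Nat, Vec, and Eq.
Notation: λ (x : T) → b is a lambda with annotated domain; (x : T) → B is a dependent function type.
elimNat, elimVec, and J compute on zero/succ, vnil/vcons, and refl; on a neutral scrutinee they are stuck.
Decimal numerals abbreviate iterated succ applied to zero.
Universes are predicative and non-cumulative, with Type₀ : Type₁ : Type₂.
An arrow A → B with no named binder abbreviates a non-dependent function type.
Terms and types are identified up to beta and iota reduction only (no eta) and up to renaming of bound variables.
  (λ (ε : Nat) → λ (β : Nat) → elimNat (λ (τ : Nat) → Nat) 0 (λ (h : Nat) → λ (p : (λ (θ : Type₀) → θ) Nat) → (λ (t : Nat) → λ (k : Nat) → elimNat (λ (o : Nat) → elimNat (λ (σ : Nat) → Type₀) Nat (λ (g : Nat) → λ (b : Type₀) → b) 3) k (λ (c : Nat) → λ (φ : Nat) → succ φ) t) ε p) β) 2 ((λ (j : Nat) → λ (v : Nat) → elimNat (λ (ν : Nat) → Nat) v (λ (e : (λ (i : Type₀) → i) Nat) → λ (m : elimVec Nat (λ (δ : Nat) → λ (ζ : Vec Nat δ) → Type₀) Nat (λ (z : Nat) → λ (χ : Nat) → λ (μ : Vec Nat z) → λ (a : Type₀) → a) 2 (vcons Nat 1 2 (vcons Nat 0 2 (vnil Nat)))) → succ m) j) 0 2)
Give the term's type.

inferred type:
  Nat


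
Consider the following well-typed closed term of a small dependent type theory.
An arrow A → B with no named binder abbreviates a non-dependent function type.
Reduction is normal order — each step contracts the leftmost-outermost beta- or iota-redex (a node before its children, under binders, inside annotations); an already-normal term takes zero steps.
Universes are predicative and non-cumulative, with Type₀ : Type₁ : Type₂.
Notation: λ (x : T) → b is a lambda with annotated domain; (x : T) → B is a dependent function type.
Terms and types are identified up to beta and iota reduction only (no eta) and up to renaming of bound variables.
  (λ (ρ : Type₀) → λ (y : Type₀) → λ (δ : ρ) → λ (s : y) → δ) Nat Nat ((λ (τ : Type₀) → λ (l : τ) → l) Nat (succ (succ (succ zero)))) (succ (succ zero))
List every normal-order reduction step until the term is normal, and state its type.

reduction (normal order):
  (λ (ρ : Type₀) → λ (y : Type₀) → λ (δ : ρ) → λ (s : y) → δ) Nat Nat ((λ (τ : Type₀) → λ (l : τ) → l) Nat (succ (succ (succ zero)))) (succ (succ zero))
  ~> (λ (ρ : Type₀) → λ (y : Nat) → λ (δ : ρ) → y) Nat ((λ (s : Type₀) → λ (τ : s) → τ) Nat (succ (succ (succ zero)))) (succ (succ zero))
  ~> (λ (ρ : Nat) → λ (y : Nat) → ρ) ((λ (δ : Type₀) → λ (s : δ) → s) Nat (succ (succ (succ zero)))) (succ (succ zero))
  ~> (λ (ρ : Nat) → (λ (y : Type₀) → λ (δ : y) → δ) Nat (succ (succ (succ zero)))) (succ (succ zero))
  ~> (λ (ρ : Type₀) → λ (y : ρ) → y) Nat (succ (succ (succ zero)))
  ~> (λ (ρ : Nat) → ρ) (succ (succ (succ zero)))
  ~> succ (succ (succ zero))
type:
  Nat


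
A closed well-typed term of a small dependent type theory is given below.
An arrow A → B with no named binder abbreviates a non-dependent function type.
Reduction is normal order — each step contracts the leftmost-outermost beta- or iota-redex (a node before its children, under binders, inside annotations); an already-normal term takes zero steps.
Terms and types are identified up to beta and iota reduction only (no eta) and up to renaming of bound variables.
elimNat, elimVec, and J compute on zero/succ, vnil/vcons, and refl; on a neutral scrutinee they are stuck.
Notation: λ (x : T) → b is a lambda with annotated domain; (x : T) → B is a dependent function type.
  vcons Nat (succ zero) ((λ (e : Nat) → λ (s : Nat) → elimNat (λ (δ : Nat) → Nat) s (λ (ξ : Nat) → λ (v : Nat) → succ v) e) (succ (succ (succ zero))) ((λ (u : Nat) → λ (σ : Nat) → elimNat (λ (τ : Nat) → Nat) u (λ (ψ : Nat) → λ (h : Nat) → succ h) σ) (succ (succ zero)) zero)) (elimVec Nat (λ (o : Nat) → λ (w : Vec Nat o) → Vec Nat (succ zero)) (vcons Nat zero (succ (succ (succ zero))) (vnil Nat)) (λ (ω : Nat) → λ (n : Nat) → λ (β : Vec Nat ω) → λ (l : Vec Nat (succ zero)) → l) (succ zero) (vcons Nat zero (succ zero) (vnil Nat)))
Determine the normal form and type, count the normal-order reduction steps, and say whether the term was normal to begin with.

resulting normal form:
  vcons Nat (succ zero) (succ (succ (succ (succ (succ zero))))) (vcons Nat zero (succ (succ (succ zero))) (vnil Nat))
inferred type:
  Vec Nat (succ (succ zero))
reduction steps (normal order): 21
already normal: no
first redex: a beta-redex


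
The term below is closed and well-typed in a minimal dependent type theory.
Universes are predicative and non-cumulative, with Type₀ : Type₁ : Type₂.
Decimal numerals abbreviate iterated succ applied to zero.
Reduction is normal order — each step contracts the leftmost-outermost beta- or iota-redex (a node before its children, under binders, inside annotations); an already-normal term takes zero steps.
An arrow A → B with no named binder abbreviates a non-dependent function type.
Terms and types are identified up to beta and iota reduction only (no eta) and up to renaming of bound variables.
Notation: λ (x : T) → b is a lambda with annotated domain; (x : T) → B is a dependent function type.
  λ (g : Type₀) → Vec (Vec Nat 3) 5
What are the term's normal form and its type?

normal form:
  λ (g : Type₀) → Vec (Vec Nat 3) 5
type:
  Type₀ → Type₀


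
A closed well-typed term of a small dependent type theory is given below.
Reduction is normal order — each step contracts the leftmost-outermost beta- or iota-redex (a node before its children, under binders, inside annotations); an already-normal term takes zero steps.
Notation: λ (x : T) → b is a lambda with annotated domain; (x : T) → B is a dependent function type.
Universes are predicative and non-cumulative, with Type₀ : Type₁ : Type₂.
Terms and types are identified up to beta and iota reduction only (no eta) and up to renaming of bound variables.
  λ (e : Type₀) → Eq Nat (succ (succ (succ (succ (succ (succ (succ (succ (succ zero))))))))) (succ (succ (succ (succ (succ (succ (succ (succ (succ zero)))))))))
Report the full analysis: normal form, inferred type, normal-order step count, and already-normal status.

normal form:
  λ (e : Type₀) → Eq Nat (succ (succ (succ (succ (succ (succ (succ (succ (succ zero))))))))) (succ (succ (succ (succ (succ (succ (succ (succ (succ zero)))))))))
type:
  (e : Type₀) → Type₀
reduction steps (normal order): 0
already normal: yes


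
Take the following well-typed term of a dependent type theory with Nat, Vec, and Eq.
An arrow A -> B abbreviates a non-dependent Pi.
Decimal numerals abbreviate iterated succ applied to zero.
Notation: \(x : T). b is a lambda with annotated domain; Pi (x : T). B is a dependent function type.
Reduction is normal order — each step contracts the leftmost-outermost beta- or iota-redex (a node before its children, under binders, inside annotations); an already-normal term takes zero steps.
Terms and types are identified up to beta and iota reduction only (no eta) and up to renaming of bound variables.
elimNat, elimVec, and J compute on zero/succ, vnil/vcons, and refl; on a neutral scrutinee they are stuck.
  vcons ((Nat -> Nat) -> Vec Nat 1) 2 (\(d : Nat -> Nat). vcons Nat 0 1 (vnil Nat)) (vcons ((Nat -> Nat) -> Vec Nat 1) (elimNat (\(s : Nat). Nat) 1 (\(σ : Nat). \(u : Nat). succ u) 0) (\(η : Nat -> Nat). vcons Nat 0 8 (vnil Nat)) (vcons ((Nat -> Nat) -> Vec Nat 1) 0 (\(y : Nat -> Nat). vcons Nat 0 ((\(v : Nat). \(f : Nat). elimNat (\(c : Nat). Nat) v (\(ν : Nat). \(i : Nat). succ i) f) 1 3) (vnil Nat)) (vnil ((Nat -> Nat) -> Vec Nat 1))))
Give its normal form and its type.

normal form:
  vcons ((Nat -> Nat) -> Vec Nat 1) 2 (\(d : Nat -> Nat). vcons Nat 0 1 (vnil Nat)) (vcons ((Nat -> Nat) -> Vec Nat 1) 1 (\(s : Nat -> Nat). vcons Nat 0 8 (vnil Nat)) (vcons ((Nat -> Nat) -> Vec Nat 1) 0 (\(σ : Nat -> Nat). vcons Nat 0 4 (vnil Nat)) (vnil ((Nat -> Nat) -> Vec Nat 1))))
type:
  Vec ((Nat -> Nat) -> Vec Nat 1) 3
observation: 13 normal-order steps separate the term from its normal form.


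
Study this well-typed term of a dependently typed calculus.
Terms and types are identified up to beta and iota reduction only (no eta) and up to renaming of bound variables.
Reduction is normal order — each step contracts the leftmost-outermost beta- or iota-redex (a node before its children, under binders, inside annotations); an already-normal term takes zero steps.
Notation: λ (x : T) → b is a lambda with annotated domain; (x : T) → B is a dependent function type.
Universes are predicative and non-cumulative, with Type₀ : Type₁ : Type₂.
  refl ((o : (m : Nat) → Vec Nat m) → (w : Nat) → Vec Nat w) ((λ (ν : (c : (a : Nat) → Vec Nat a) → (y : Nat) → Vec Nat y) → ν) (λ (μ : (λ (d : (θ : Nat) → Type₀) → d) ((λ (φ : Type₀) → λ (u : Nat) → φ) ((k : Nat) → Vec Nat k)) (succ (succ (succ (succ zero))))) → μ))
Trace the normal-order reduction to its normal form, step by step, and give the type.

normal-order reduction:
  refl ((o : (m : Nat) → Vec Nat m) → (w : Nat) → Vec Nat w) ((λ (ν : (c : (a : Nat) → Vec Nat a) → (y : Nat) → Vec Nat y) → ν) (λ (μ : (λ (d : (θ : Nat) → Type₀) → d) ((λ (φ : Type₀) → λ (u : Nat) → φ) ((k : Nat) → Vec Nat k)) (succ (succ (succ (succ zero))))) → μ))
  ~> refl ((o : (m : Nat) → Vec Nat m) → (w : Nat) → Vec Nat w) (λ (ν : (λ (c : (a : Nat) → Type₀) → c) ((λ (y : Type₀) → λ (μ : Nat) → y) ((d : Nat) → Vec Nat d)) (succ (succ (succ (succ zero))))) → ν)
  ~> refl ((o : (m : Nat) → Vec Nat m) → (w : Nat) → Vec Nat w) (λ (ν : (λ (c : Type₀) → λ (a : Nat) → c) ((y : Nat) → Vec Nat y) (succ (succ (succ (succ zero))))) → ν)
  ~> refl ((o : (m : Nat) → Vec Nat m) → (w : Nat) → Vec Nat w) (λ (ν : (λ (c : Nat) → (a : Nat) → Vec Nat a) (succ (succ (succ (succ zero))))) → ν)
  ~> refl ((o : (m : Nat) → Vec Nat m) → (w : Nat) → Vec Nat w) (λ (ν : (c : Nat) → Vec Nat c) → ν)
inferred type:
  Eq ((o : (m : Nat) → Vec Nat m) → (w : Nat) → Vec Nat w) (λ (ν : (c : Nat) → Vec Nat c) → ν) (λ (a : (y : Nat) → Vec Nat y) → a)


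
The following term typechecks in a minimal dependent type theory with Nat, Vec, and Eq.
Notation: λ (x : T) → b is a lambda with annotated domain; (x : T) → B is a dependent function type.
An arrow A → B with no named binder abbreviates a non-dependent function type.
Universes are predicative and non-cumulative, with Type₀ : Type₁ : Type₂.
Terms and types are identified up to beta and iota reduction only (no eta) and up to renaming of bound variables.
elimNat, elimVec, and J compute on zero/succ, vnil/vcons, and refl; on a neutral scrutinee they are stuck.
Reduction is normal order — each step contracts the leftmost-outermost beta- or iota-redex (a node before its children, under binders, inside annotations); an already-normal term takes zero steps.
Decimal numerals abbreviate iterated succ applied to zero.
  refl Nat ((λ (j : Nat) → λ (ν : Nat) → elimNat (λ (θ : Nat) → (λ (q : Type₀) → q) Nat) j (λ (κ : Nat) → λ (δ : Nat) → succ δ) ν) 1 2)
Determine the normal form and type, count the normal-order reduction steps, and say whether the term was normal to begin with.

reduced normal form:
  refl Nat 3
inferred type:
  Eq Nat 3 3
steps to reach normal form (normal order): 9
started in normal form: no
first contracted redex: a beta-redex


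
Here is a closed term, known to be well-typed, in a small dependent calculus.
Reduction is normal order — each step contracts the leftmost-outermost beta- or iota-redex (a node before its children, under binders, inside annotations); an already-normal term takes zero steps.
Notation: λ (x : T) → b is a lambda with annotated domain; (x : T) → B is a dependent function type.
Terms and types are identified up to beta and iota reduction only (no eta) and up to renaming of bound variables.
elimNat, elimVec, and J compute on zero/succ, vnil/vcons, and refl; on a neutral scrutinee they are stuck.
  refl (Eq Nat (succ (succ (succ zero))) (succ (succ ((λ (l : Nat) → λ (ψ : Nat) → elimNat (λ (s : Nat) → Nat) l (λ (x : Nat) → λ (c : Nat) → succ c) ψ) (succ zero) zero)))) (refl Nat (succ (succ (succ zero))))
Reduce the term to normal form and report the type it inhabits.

normal form:
  refl (Eq Nat (succ (succ (succ zero))) (succ (succ (succ zero)))) (refl Nat (succ (succ (succ zero))))
the term's type:
  Eq (Eq Nat (succ (succ (succ zero))) (succ (succ (succ zero)))) (refl Nat (succ (succ (succ zero)))) (refl Nat (succ (succ (succ zero))))


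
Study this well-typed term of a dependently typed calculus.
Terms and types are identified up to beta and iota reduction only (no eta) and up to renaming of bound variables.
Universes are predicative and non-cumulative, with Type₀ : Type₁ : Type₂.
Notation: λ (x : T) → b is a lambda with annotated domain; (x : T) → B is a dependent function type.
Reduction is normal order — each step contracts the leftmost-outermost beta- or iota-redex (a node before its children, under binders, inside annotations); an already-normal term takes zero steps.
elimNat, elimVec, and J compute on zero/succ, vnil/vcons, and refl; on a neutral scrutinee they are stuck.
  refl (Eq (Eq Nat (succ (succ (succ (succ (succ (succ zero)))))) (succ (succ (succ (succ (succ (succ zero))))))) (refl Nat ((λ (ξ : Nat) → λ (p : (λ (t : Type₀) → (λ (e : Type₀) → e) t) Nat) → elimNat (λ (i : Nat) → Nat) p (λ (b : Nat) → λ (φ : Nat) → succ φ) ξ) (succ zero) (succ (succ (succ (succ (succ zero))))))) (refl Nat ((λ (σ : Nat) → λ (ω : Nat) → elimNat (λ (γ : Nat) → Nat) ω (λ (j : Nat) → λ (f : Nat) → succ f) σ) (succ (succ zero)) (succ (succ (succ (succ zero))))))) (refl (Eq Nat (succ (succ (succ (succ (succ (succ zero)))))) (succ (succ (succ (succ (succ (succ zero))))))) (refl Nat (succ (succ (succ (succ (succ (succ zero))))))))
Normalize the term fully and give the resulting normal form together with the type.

reduced normal form:
  refl (Eq (Eq Nat (succ (succ (succ (succ (succ (succ zero)))))) (succ (succ (succ (succ (succ (succ zero))))))) (refl Nat (succ (succ (succ (succ (succ (succ zero))))))) (refl Nat (succ (succ (succ (succ (succ (succ zero)))))))) (refl (Eq Nat (succ (succ (succ (succ (succ (succ zero)))))) (succ (succ (succ (succ (succ (succ zero))))))) (refl Nat (succ (succ (succ (succ (succ (succ zero))))))))
the term's type:
  Eq (Eq (Eq Nat (succ (succ (succ (succ (succ (succ zero)))))) (succ (succ (succ (succ (succ (succ zero))))))) (refl Nat (succ (succ (succ (succ (succ (succ zero))))))) (refl Nat (succ (succ (succ (succ (succ (succ zero)))))))) (refl (Eq Nat (succ (succ (succ (succ (succ (succ zero)))))) (succ (succ (succ (succ (succ (succ zero))))))) (refl Nat (succ (succ (succ (succ (succ (succ zero)))))))) (refl (Eq Nat (succ (succ (succ (succ (succ (succ zero)))))) (succ (succ (succ (succ (succ (succ zero))))))) (refl Nat (succ (succ (succ (succ (succ (succ zero))))))))


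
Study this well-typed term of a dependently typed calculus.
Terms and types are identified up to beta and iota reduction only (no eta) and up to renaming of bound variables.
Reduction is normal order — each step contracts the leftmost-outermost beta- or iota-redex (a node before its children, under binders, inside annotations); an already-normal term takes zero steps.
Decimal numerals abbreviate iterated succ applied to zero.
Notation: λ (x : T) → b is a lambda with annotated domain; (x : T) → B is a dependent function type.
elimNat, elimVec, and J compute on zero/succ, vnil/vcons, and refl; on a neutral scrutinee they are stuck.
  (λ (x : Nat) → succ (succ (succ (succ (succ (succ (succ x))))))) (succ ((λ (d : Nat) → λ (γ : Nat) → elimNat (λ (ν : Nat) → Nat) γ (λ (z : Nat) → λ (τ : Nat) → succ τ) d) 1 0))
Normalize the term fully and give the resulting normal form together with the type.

reduced normal form:
  9
type:
  Nat
observation: the term reaches its normal form after 7 normal-order steps.


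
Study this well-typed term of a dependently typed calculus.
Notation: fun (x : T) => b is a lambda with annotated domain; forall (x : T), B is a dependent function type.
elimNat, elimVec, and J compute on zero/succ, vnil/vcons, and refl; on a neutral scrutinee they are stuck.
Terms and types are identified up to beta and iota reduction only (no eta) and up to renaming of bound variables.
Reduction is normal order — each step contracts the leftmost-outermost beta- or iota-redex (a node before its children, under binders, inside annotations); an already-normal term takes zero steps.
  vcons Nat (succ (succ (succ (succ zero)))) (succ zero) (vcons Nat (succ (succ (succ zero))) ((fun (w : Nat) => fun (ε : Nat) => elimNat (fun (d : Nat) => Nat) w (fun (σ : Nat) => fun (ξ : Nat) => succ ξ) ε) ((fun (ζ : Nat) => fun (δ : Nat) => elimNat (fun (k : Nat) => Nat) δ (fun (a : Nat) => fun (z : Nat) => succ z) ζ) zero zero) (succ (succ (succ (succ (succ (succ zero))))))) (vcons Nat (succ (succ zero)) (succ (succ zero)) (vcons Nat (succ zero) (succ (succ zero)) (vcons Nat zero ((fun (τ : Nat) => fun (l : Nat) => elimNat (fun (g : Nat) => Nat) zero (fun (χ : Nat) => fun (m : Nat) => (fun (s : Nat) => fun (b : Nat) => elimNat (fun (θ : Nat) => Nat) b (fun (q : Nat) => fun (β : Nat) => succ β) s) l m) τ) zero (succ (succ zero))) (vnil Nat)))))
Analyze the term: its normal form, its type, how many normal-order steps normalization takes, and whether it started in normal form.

resulting normal form:
  vcons Nat (succ (succ (succ (succ zero)))) (succ zero) (vcons Nat (succ (succ (succ zero))) (succ (succ (succ (succ (succ (succ zero)))))) (vcons Nat (succ (succ zero)) (succ (succ zero)) (vcons Nat (succ zero) (succ (succ zero)) (vcons Nat zero zero (vnil Nat)))))
the term's type:
  Vec Nat (succ (succ (succ (succ (succ zero)))))
reduction steps (normal order): 27
term was already normal: no
first contracted redex: a beta-redex


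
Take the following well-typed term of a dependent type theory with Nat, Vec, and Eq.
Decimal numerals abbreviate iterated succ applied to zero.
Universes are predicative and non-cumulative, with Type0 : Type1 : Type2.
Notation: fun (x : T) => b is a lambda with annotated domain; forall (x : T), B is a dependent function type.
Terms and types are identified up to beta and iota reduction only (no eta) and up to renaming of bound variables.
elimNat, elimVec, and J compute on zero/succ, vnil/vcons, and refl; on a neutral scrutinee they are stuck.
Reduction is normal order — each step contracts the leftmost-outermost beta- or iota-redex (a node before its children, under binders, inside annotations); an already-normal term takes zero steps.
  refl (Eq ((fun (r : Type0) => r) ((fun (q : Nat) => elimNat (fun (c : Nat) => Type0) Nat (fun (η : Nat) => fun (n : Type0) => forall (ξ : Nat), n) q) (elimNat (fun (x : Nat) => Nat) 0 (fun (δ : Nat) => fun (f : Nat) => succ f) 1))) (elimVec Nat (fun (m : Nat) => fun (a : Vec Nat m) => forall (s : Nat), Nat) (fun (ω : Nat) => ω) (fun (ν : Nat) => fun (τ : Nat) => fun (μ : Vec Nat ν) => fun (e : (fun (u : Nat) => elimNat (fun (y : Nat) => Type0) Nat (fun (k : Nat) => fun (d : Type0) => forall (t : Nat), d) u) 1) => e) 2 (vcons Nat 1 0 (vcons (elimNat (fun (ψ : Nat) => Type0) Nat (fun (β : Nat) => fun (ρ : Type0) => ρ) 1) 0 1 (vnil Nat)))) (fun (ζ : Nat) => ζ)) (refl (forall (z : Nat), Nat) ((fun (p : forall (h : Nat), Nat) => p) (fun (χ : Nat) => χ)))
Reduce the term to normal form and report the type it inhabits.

reduced normal form:
  refl (Eq (forall (r : Nat), Nat) (fun (q : Nat) => q) (fun (c : Nat) => c)) (refl (forall (η : Nat), Nat) (fun (n : Nat) => n))
inferred type:
  Eq (Eq (forall (r : Nat), Nat) (fun (q : Nat) => q) (fun (c : Nat) => c)) (refl (forall (η : Nat), Nat) (fun (n : Nat) => n)) (refl (forall (ξ : Nat), Nat) (fun (x : Nat) => x))
observation: the leftmost-outermost redex is a beta-redex, and normalization takes 22 steps.


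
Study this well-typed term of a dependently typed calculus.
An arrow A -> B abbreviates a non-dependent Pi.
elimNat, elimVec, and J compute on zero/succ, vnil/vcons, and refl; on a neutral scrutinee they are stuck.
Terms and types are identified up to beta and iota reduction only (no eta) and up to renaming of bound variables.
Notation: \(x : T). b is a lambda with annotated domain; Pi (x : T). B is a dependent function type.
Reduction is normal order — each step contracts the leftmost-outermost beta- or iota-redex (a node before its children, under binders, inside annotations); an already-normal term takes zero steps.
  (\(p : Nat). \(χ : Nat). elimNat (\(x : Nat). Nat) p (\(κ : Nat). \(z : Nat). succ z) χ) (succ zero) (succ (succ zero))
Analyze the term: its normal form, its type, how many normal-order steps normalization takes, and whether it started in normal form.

resulting normal form:
  succ (succ (succ zero))
inferred type:
  Nat
normal-order step count: 9
term was already normal: no
first contracted redex: a beta-redex


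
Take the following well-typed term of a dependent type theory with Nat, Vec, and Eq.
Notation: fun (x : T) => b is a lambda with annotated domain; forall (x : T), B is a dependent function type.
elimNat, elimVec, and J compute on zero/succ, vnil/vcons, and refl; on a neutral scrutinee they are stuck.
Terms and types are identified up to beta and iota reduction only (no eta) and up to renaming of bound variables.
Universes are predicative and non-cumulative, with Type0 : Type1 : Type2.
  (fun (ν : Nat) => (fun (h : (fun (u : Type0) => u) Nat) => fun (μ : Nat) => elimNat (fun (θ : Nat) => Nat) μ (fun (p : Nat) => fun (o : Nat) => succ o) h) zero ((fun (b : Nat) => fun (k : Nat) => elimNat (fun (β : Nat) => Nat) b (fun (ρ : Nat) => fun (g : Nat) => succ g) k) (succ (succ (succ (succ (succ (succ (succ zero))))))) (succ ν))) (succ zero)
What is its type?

the term's type:
  Nat


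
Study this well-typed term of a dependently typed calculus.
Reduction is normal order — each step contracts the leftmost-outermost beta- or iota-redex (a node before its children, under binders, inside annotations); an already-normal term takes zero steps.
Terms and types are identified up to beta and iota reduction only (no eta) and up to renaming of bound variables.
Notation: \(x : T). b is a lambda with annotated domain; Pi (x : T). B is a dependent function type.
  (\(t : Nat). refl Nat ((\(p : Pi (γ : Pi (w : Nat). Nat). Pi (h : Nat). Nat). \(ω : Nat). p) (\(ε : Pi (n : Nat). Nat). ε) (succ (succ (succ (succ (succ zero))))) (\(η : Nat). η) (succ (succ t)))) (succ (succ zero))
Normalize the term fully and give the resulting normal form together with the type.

resulting normal form:
  refl Nat (succ (succ (succ (succ zero))))
type:
  Eq Nat (succ (succ (succ (succ zero)))) (succ (succ (succ (succ zero))))
observation: reduction starts at a beta-redex, and 5 normal-order steps reach the normal form.


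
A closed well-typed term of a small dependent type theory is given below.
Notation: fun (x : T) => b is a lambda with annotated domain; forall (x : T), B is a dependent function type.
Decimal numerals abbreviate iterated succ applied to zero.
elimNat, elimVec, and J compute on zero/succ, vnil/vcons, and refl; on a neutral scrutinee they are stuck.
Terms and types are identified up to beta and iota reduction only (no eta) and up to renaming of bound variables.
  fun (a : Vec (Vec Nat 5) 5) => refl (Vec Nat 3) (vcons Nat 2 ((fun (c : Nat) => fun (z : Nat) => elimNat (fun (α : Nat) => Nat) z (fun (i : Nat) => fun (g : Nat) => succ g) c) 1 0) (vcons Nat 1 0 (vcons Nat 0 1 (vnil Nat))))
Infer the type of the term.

the term's type:
  forall (a : Vec (Vec Nat 5) 5), Eq (Vec Nat 3) (vcons Nat 2 1 (vcons Nat 1 0 (vcons Nat 0 1 (vnil Nat)))) (vcons Nat 2 1 (vcons Nat 1 0 (vcons Nat 0 1 (vnil Nat))))


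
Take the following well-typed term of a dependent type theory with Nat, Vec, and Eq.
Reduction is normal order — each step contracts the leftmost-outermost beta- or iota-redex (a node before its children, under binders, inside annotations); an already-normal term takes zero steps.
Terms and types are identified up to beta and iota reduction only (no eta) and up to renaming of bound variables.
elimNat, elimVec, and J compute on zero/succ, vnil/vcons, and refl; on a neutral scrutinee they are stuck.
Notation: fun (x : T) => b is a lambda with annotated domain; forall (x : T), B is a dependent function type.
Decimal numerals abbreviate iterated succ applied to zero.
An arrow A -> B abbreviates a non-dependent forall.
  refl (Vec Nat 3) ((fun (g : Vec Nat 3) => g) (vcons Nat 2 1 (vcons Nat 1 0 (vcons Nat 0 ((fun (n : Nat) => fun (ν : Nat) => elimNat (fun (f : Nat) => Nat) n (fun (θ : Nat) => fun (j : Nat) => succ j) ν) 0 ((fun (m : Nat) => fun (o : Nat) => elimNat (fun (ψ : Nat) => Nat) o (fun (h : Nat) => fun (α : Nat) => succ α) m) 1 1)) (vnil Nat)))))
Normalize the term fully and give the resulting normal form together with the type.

resulting normal form:
  refl (Vec Nat 3) (vcons Nat 2 1 (vcons Nat 1 0 (vcons Nat 0 2 (vnil Nat))))
the term's type:
  Eq (Vec Nat 3) (vcons Nat 2 1 (vcons Nat 1 0 (vcons Nat 0 2 (vnil Nat)))) (vcons Nat 2 1 (vcons Nat 1 0 (vcons Nat 0 2 (vnil Nat))))
observation: reduction starts at a beta-redex, and 16 normal-order steps reach the normal form.


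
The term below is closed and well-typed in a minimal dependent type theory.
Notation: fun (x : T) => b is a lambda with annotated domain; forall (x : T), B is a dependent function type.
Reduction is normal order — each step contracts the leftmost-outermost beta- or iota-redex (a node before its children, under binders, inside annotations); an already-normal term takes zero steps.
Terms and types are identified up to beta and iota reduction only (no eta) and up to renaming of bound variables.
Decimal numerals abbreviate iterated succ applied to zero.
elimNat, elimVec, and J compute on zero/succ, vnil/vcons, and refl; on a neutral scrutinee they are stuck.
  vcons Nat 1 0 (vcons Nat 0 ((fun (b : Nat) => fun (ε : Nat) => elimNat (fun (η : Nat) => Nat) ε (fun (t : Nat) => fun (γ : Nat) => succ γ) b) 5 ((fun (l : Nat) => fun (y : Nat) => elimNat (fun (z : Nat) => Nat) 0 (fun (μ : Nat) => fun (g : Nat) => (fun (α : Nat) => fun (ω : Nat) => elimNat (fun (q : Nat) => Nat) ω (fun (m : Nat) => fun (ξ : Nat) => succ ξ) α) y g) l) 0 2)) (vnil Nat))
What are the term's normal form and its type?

resulting normal form:
  vcons Nat 1 0 (vcons Nat 0 5 (vnil Nat))
the term's type:
  Vec Nat 2


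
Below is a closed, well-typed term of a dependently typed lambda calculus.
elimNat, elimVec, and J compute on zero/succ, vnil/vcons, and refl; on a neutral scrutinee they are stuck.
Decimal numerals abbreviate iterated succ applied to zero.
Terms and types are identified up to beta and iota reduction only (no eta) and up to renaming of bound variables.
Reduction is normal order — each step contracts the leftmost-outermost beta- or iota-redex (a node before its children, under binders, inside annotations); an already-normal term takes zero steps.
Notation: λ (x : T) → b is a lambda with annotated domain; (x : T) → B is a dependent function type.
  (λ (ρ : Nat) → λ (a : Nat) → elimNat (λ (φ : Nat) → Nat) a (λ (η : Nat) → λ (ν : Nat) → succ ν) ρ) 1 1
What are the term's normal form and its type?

reduced normal form:
  2
the term's type:
  Nat
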